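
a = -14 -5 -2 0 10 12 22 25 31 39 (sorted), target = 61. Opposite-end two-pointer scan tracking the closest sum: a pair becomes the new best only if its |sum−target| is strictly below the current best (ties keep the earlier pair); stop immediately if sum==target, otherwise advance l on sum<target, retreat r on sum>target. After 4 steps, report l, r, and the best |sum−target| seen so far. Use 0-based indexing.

[0,9] -14+39=25 d=36 * → l++
[1,9] -5+39=34 d=27 * → l++
[2,9] -2+39=37 d=24 * → l++
[3,9] 0+39=39 d=22 * → l++

l=4, r=9, best |Δ|=22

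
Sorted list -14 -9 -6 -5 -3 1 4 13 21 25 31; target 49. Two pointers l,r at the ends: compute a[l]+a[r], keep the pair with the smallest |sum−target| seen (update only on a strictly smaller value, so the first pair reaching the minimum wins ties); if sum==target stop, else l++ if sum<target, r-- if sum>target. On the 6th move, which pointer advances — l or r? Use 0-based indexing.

l

l=0 r=10: -14+31=17 d=32 *, l++
l=1 r=10: -9+31=22 d=27 *, l++
l=2 r=10: -6+31=25 d=24 *, l++
l=3 r=10: -5+31=26 d=23 *, l++
l=4 r=10: -3+31=28 d=21 *, l++
l=5 r=10: 1+31=32 d=17 *, l++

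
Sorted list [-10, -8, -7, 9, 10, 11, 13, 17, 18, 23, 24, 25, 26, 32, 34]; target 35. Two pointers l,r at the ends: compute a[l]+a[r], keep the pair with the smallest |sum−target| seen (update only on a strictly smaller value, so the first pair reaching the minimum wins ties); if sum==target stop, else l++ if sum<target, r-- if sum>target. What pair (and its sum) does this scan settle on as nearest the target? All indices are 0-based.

pair (9, 26) with sum 35 (|Δ|=0)

[0,14] -10+34=24 d=11 * → l++
[1,14] -8+34=26 d=9 * → l++
[2,14] -7+34=27 d=8 * → l++
[3,14] 9+34=43 d=8 → r--
[3,13] 9+32=41 d=6 * → r--
[3,12] 9+26=35 d=0 * → stop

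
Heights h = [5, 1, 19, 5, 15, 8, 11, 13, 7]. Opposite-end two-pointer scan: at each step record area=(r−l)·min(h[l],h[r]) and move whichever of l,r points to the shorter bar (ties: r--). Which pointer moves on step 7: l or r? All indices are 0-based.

l=0 r=8: min(5,7)*8=40 best=40 *, l++
l=1 r=8: min(1,7)*7=7 best=40, l++
l=2 r=8: min(19,7)*6=42 best=42 *, r--
l=2 r=7: min(19,13)*5=65 best=65 *, r--
l=2 r=6: min(19,11)*4=44 best=65, r--
l=2 r=5: min(19,8)*3=24 best=65, r--
l=2 r=4: min(19,15)*2=30 best=65, r--

r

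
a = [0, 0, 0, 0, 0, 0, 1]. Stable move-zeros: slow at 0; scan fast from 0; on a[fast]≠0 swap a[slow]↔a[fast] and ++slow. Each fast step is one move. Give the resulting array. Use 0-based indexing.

[1, 0, 0, 0, 0, 0, 0]

slow=0 fast=0: a[fast]=0, fast++
slow=0 fast=1: a[fast]=0, fast++
slow=0 fast=2: a[fast]=0, fast++
slow=0 fast=3: a[fast]=0, fast++
slow=0 fast=4: a[fast]=0, fast++
slow=0 fast=5: a[fast]=0, fast++
slow=0 fast=6: a[fast]=1≠0 swap→a[0]=1, slow++,fast++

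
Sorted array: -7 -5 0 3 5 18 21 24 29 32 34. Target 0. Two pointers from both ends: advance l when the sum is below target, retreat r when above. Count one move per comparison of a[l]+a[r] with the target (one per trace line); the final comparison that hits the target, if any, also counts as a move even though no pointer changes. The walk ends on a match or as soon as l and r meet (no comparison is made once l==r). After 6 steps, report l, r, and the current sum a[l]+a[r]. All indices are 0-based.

[0,10] -7+34=27 >0 → r--
[0,9] -7+32=25 >0 → r--
[0,8] -7+29=22 >0 → r--
[0,7] -7+24=17 >0 → r--
[0,6] -7+21=14 >0 → r--
[0,5] -7+18=11 >0 → r--

l=0, r=4, sum=-2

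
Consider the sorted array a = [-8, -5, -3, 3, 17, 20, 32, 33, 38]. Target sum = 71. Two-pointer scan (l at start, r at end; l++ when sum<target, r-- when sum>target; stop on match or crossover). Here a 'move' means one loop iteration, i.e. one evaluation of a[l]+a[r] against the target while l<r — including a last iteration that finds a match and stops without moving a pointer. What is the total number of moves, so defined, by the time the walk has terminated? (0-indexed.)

l=0 r=8: -8+38=30 <71, l++
l=1 r=8: -5+38=33 <71, l++
l=2 r=8: -3+38=35 <71, l++
l=3 r=8: 3+38=41 <71, l++
l=4 r=8: 17+38=55 <71, l++
l=5 r=8: 20+38=58 <71, l++
l=6 r=8: 32+38=70 <71, l++
l=7 r=8: 33+38=71, found

8 moves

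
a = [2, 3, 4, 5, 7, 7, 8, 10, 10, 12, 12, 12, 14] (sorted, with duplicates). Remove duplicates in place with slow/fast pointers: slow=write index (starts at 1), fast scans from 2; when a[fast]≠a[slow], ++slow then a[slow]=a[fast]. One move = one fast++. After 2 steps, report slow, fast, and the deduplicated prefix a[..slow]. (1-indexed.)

(s=1,f=2) a[fast]=3≠a[slow]=2 write a[2]=3 → slow++,fast++
(s=2,f=3) a[fast]=4≠a[slow]=3 write a[3]=4 → slow++,fast++

slow=3, fast=4, prefix=[2, 3, 4]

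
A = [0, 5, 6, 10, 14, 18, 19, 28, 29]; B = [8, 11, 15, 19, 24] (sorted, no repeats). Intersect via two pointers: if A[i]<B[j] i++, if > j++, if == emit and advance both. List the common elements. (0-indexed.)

intersection = [19]

[i=0,j=0] 0<8 → i++
[i=1,j=0] 5<8 → i++
[i=2,j=0] 6<8 → i++
[i=3,j=0] 10>8 → j++
[i=3,j=1] 10<11 → i++
[i=4,j=1] 14>11 → j++
[i=4,j=2] 14<15 → i++
[i=5,j=2] 18>15 → j++
[i=5,j=3] 18<19 → i++
[i=6,j=3] 19==19 emit → i++,j++
[i=7,j=4] 28>24 → j++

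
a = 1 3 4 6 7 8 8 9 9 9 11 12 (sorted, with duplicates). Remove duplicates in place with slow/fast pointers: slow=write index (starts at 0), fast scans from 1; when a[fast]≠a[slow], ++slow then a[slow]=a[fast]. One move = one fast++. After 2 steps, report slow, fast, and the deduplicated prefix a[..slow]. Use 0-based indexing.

slow=2, fast=3, prefix=[1, 3, 4]

(s=0,f=1) a[fast]=3≠a[slow]=1 write a[1]=3 → slow++,fast++
(s=1,f=2) a[fast]=4≠a[slow]=3 write a[2]=4 → slow++,fast++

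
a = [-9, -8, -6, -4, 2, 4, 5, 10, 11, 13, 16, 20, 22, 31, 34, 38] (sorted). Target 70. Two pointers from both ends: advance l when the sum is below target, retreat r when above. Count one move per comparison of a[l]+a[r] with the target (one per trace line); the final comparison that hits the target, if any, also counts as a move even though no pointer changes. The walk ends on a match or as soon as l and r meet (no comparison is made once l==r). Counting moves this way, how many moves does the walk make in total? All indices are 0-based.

15 moves

l=0 r=15: -9+38=29 <70, l++
l=1 r=15: -8+38=30 <70, l++
l=2 r=15: -6+38=32 <70, l++
l=3 r=15: -4+38=34 <70, l++
l=4 r=15: 2+38=40 <70, l++
l=5 r=15: 4+38=42 <70, l++
l=6 r=15: 5+38=43 <70, l++
l=7 r=15: 10+38=48 <70, l++
l=8 r=15: 11+38=49 <70, l++
l=9 r=15: 13+38=51 <70, l++
l=10 r=15: 16+38=54 <70, l++
l=11 r=15: 20+38=58 <70, l++
l=12 r=15: 22+38=60 <70, l++
l=13 r=15: 31+38=69 <70, l++
l=14 r=15: 34+38=72 >70, r--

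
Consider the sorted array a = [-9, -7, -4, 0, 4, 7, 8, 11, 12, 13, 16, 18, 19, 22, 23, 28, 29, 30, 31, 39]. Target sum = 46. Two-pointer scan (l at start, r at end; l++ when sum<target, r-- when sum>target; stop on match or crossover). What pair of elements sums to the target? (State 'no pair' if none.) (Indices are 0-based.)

[0,19] -9+39=30 <46 → l++
[1,19] -7+39=32 <46 → l++
[2,19] -4+39=35 <46 → l++
[3,19] 0+39=39 <46 → l++
[4,19] 4+39=43 <46 → l++
[5,19] 7+39=46 → found

(7, 39)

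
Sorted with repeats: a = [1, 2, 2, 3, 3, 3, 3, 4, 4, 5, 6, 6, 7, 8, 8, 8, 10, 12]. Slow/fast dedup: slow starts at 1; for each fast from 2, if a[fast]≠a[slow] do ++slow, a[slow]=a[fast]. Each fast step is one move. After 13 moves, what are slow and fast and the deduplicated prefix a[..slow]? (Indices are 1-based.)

(s=1,f=2) a[fast]=2≠a[slow]=1 write a[2]=2 → slow++,fast++
(s=2,f=3) a[fast]=2=a[slow] dup → fast++
(s=2,f=4) a[fast]=3≠a[slow]=2 write a[3]=3 → slow++,fast++
(s=3,f=5) a[fast]=3=a[slow] dup → fast++
(s=3,f=6) a[fast]=3=a[slow] dup → fast++
(s=3,f=7) a[fast]=3=a[slow] dup → fast++
(s=3,f=8) a[fast]=4≠a[slow]=3 write a[4]=4 → slow++,fast++
(s=4,f=9) a[fast]=4=a[slow] dup → fast++
(s=4,f=10) a[fast]=5≠a[slow]=4 write a[5]=5 → slow++,fast++
(s=5,f=11) a[fast]=6≠a[slow]=5 write a[6]=6 → slow++,fast++
(s=6,f=12) a[fast]=6=a[slow] dup → fast++
(s=6,f=13) a[fast]=7≠a[slow]=6 write a[7]=7 → slow++,fast++
(s=7,f=14) a[fast]=8≠a[slow]=7 write a[8]=8 → slow++,fast++

slow=8, fast=15, prefix=[1, 2, 3, 4, 5, 6, 7, 8]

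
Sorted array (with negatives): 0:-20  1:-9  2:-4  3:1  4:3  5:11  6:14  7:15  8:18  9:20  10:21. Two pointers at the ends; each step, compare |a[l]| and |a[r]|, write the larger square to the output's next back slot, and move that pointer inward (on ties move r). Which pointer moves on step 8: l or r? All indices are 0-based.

[0,10] |-20|<=|21| out[10]=441 → r--
[0,9] |-20|<=|20| out[9]=400 → r--
[0,8] |-20|>|18| out[8]=400 → l++
[1,8] |-9|<=|18| out[7]=324 → r--
[1,7] |-9|<=|15| out[6]=225 → r--
[1,6] |-9|<=|14| out[5]=196 → r--
[1,5] |-9|<=|11| out[4]=121 → r--
[1,4] |-9|>|3| out[3]=81 → l++

l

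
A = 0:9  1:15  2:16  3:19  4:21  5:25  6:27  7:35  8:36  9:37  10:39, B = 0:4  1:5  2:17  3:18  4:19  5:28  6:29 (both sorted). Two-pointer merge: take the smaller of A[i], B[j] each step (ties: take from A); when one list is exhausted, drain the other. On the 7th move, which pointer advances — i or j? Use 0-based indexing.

j

i=0 j=0: A[i]=9>B[j]=4 take 4, j++
i=0 j=1: A[i]=9>B[j]=5 take 5, j++
i=0 j=2: A[i]=9<=B[j]=17 take 9, i++
i=1 j=2: A[i]=15<=B[j]=17 take 15, i++
i=2 j=2: A[i]=16<=B[j]=17 take 16, i++
i=3 j=2: A[i]=19>B[j]=17 take 17, j++
i=3 j=3: A[i]=19>B[j]=18 take 18, j++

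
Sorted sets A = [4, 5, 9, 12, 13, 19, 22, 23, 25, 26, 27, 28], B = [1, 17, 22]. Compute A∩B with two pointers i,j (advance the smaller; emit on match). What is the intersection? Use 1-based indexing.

i=1 j=1: 4>1, j++
i=1 j=2: 4<17, i++
i=2 j=2: 5<17, i++
i=3 j=2: 9<17, i++
i=4 j=2: 12<17, i++
i=5 j=2: 13<17, i++
i=6 j=2: 19>17, j++
i=6 j=3: 19<22, i++
i=7 j=3: 22==22 emit, i++,j++

intersection = [22]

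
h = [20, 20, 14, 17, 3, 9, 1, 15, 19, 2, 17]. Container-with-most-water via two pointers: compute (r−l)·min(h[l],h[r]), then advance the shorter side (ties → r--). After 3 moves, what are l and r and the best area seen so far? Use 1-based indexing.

l=1, r=8, best area=170

l=1 r=11: min(20,17)*10=170 best=170 *, r--
l=1 r=10: min(20,2)*9=18 best=170, r--
l=1 r=9: min(20,19)*8=152 best=170, r--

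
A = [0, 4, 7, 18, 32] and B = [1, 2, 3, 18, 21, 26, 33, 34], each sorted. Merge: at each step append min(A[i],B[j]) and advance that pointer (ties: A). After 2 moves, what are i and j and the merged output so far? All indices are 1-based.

i=2, j=2, merged so far=[0, 1]

i=1 j=1: A[i]=0<=B[j]=1 take 0, i++
i=2 j=1: A[i]=4>B[j]=1 take 1, j++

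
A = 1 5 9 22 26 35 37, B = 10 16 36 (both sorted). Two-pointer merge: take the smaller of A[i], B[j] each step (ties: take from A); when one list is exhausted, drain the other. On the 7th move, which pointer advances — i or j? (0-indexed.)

[i=0,j=0] A[i]=1<=B[j]=10 take 1 → i++
[i=1,j=0] A[i]=5<=B[j]=10 take 5 → i++
[i=2,j=0] A[i]=9<=B[j]=10 take 9 → i++
[i=3,j=0] A[i]=22>B[j]=10 take 10 → j++
[i=3,j=1] A[i]=22>B[j]=16 take 16 → j++
[i=3,j=2] A[i]=22<=B[j]=36 take 22 → i++
[i=4,j=2] A[i]=26<=B[j]=36 take 26 → i++

i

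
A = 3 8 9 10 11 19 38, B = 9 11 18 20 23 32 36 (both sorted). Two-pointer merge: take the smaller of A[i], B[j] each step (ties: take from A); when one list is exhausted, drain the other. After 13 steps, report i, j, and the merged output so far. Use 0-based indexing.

i=6, j=7, merged so far=[3, 8, 9, 9, 10, 11, 11, 18, 19, 20, 23, 32, 36]

i=0 j=0: A[i]=3<=B[j]=9 take 3, i++
i=1 j=0: A[i]=8<=B[j]=9 take 8, i++
i=2 j=0: A[i]=9<=B[j]=9 take 9, i++
i=3 j=0: A[i]=10>B[j]=9 take 9, j++
i=3 j=1: A[i]=10<=B[j]=11 take 10, i++
i=4 j=1: A[i]=11<=B[j]=11 take 11, i++
i=5 j=1: A[i]=19>B[j]=11 take 11, j++
i=5 j=2: A[i]=19>B[j]=18 take 18, j++
i=5 j=3: A[i]=19<=B[j]=20 take 19, i++
i=6 j=3: A[i]=38>B[j]=20 take 20, j++
i=6 j=4: A[i]=38>B[j]=23 take 23, j++
i=6 j=5: A[i]=38>B[j]=32 take 32, j++
i=6 j=6: A[i]=38>B[j]=36 take 36, j++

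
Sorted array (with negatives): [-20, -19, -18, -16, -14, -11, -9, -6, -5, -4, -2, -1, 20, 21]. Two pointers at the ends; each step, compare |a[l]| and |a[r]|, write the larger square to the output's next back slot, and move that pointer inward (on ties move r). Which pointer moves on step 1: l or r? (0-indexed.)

r

[0,13] |-20|<=|21| out[13]=441 → r--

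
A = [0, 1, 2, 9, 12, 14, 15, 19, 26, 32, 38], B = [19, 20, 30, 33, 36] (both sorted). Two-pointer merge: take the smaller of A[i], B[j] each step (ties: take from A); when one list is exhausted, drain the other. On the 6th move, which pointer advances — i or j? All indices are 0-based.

[i=0,j=0] A[i]=0<=B[j]=19 take 0 → i++
[i=1,j=0] A[i]=1<=B[j]=19 take 1 → i++
[i=2,j=0] A[i]=2<=B[j]=19 take 2 → i++
[i=3,j=0] A[i]=9<=B[j]=19 take 9 → i++
[i=4,j=0] A[i]=12<=B[j]=19 take 12 → i++
[i=5,j=0] A[i]=14<=B[j]=19 take 14 → i++

i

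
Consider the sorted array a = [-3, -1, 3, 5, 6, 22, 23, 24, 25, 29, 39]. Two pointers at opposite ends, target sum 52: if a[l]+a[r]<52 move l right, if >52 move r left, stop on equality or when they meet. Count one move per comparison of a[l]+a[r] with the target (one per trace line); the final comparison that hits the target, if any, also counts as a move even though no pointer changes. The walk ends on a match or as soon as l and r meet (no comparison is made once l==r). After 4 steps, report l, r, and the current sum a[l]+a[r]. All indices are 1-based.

l=5, r=11, sum=45

l=1 r=11: -3+39=36 <52, l++
l=2 r=11: -1+39=38 <52, l++
l=3 r=11: 3+39=42 <52, l++
l=4 r=11: 5+39=44 <52, l++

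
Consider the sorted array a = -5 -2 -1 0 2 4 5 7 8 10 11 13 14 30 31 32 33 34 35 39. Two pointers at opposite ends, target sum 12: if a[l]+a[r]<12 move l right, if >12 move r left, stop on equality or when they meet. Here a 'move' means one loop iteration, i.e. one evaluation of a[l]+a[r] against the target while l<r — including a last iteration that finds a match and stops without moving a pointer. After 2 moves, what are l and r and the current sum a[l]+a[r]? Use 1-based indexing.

l=1, r=18, sum=29

[1,20] -5+39=34 >12 → r--
[1,19] -5+35=30 >12 → r--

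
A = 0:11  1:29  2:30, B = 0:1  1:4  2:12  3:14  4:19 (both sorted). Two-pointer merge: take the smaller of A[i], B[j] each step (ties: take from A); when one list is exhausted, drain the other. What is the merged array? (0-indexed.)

[i=0,j=0] A[i]=11>B[j]=1 take 1 → j++
[i=0,j=1] A[i]=11>B[j]=4 take 4 → j++
[i=0,j=2] A[i]=11<=B[j]=12 take 11 → i++
[i=1,j=2] A[i]=29>B[j]=12 take 12 → j++
[i=1,j=3] A[i]=29>B[j]=14 take 14 → j++
[i=1,j=4] A[i]=29>B[j]=19 take 19 → j++
[i=1,j=5] B done, take A[i]=29 → i++
[i=2,j=5] B done, take A[i]=30 → i++

[1, 4, 11, 12, 14, 19, 29, 30]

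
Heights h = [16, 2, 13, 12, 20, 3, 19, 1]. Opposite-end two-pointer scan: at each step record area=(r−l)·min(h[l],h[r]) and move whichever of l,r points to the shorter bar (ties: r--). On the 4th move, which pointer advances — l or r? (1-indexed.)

l=1 r=8: min(16,1)*7=7 best=7 *, r--
l=1 r=7: min(16,19)*6=96 best=96 *, l++
l=2 r=7: min(2,19)*5=10 best=96, l++
l=3 r=7: min(13,19)*4=52 best=96, l++

l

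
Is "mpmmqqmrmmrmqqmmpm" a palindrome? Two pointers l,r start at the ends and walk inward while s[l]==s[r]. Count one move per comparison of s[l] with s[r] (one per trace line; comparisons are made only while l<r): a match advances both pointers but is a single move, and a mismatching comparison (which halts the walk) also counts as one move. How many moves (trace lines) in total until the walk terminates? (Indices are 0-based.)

9 moves

l=0 r=17: 'm'=='m', l++,r--
l=1 r=16: 'p'=='p', l++,r--
l=2 r=15: 'm'=='m', l++,r--
l=3 r=14: 'm'=='m', l++,r--
l=4 r=13: 'q'=='q', l++,r--
l=5 r=12: 'q'=='q', l++,r--
l=6 r=11: 'm'=='m', l++,r--
l=7 r=10: 'r'=='r', l++,r--
l=8 r=9: 'm'=='m', l++,r--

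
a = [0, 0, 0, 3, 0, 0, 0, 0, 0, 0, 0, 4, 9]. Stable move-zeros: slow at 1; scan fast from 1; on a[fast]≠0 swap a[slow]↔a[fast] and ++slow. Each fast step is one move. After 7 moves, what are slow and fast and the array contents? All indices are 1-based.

slow=1 fast=1: a[fast]=0, fast++
slow=1 fast=2: a[fast]=0, fast++
slow=1 fast=3: a[fast]=0, fast++
slow=1 fast=4: a[fast]=3≠0 swap→a[1]=3, slow++,fast++
slow=2 fast=5: a[fast]=0, fast++
slow=2 fast=6: a[fast]=0, fast++
slow=2 fast=7: a[fast]=0, fast++

slow=2, fast=8, a=[3, 0, 0, 0, 0, 0, 0, 0, 0, 0, 0, 4, 9]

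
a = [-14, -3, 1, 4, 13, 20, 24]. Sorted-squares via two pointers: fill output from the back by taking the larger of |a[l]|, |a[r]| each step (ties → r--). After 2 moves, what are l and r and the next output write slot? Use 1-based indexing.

l=1, r=5, next write slot=5

l=1 r=7: |-14|<=|24| out[7]=576, r--
l=1 r=6: |-14|<=|20| out[6]=400, r--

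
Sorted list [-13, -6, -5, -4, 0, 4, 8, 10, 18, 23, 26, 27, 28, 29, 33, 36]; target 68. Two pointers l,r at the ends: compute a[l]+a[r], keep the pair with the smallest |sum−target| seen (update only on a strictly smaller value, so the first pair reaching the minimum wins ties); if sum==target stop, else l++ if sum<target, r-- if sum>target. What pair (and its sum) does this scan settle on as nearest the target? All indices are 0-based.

pair (33, 36) with sum 69 (|Δ|=1)

l=0 r=15: -13+36=23 d=45 *, l++
l=1 r=15: -6+36=30 d=38 *, l++
l=2 r=15: -5+36=31 d=37 *, l++
l=3 r=15: -4+36=32 d=36 *, l++
l=4 r=15: 0+36=36 d=32 *, l++
l=5 r=15: 4+36=40 d=28 *, l++
l=6 r=15: 8+36=44 d=24 *, l++
l=7 r=15: 10+36=46 d=22 *, l++
l=8 r=15: 18+36=54 d=14 *, l++
l=9 r=15: 23+36=59 d=9 *, l++
l=10 r=15: 26+36=62 d=6 *, l++
l=11 r=15: 27+36=63 d=5 *, l++
l=12 r=15: 28+36=64 d=4 *, l++
l=13 r=15: 29+36=65 d=3 *, l++
l=14 r=15: 33+36=69 d=1 *, r--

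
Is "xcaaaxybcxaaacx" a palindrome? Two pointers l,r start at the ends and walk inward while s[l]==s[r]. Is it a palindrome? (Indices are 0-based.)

not a palindrome (mismatch at 6,8)

l=0 r=14: 'x'=='x', l++,r--
l=1 r=13: 'c'=='c', l++,r--
l=2 r=12: 'a'=='a', l++,r--
l=3 r=11: 'a'=='a', l++,r--
l=4 r=10: 'a'=='a', l++,r--
l=5 r=9: 'x'=='x', l++,r--
l=6 r=8: 'y'!='c', stop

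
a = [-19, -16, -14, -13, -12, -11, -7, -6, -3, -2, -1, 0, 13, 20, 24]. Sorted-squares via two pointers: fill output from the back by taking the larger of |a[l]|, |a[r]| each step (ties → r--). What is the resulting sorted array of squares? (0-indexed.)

[0, 1, 4, 9, 36, 49, 121, 144, 169, 169, 196, 256, 361, 400, 576]

l=0 r=14: |-19|<=|24| out[14]=576, r--
l=0 r=13: |-19|<=|20| out[13]=400, r--
l=0 r=12: |-19|>|13| out[12]=361, l++
l=1 r=12: |-16|>|13| out[11]=256, l++
l=2 r=12: |-14|>|13| out[10]=196, l++
l=3 r=12: |-13|<=|13| out[9]=169, r--
l=3 r=11: |-13|>|0| out[8]=169, l++
l=4 r=11: |-12|>|0| out[7]=144, l++
l=5 r=11: |-11|>|0| out[6]=121, l++
l=6 r=11: |-7|>|0| out[5]=49, l++
l=7 r=11: |-6|>|0| out[4]=36, l++
l=8 r=11: |-3|>|0| out[3]=9, l++
l=9 r=11: |-2|>|0| out[2]=4, l++
l=10 r=11: |-1|>|0| out[1]=1, l++
l=11 r=11: |0|<=|0| out[0]=0, r--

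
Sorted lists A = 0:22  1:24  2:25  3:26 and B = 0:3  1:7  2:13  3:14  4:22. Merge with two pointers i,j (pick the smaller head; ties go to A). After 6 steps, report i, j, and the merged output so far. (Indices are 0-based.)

i=1, j=5, merged so far=[3, 7, 13, 14, 22, 22]

i=0 j=0: A[i]=22>B[j]=3 take 3, j++
i=0 j=1: A[i]=22>B[j]=7 take 7, j++
i=0 j=2: A[i]=22>B[j]=13 take 13, j++
i=0 j=3: A[i]=22>B[j]=14 take 14, j++
i=0 j=4: A[i]=22<=B[j]=22 take 22, i++
i=1 j=4: A[i]=24>B[j]=22 take 22, j++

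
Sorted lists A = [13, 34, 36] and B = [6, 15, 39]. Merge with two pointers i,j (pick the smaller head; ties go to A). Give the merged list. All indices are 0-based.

[6, 13, 15, 34, 36, 39]

i=0 j=0: A[i]=13>B[j]=6 take 6, j++
i=0 j=1: A[i]=13<=B[j]=15 take 13, i++
i=1 j=1: A[i]=34>B[j]=15 take 15, j++
i=1 j=2: A[i]=34<=B[j]=39 take 34, i++
i=2 j=2: A[i]=36<=B[j]=39 take 36, i++
i=3 j=2: A done, take B[j]=39, j++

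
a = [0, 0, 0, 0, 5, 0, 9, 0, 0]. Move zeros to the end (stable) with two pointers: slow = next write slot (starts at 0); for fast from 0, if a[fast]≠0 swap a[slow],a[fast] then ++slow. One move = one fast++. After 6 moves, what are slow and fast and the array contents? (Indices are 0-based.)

(s=0,f=0) a[fast]=0 → fast++
(s=0,f=1) a[fast]=0 → fast++
(s=0,f=2) a[fast]=0 → fast++
(s=0,f=3) a[fast]=0 → fast++
(s=0,f=4) a[fast]=5≠0 swap→a[0]=5 → slow++,fast++
(s=1,f=5) a[fast]=0 → fast++

slow=1, fast=6, a=[5, 0, 0, 0, 0, 0, 9, 0, 0]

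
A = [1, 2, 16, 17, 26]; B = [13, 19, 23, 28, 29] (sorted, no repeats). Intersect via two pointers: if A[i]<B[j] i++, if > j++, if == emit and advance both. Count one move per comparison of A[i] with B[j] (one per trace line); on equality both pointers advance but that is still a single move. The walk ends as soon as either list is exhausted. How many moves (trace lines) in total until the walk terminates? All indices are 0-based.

8 moves

i=0 j=0: 1<13, i++
i=1 j=0: 2<13, i++
i=2 j=0: 16>13, j++
i=2 j=1: 16<19, i++
i=3 j=1: 17<19, i++
i=4 j=1: 26>19, j++
i=4 j=2: 26>23, j++
i=4 j=3: 26<28, i++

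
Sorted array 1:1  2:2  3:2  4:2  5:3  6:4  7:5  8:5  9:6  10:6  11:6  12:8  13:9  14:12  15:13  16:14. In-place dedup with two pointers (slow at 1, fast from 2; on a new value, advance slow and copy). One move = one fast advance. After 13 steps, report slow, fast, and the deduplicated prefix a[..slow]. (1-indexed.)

slow=9, fast=15, prefix=[1, 2, 3, 4, 5, 6, 8, 9, 12]

slow=1 fast=2: a[fast]=2≠a[slow]=1 write a[2]=2, slow++,fast++
slow=2 fast=3: a[fast]=2=a[slow] dup, fast++
slow=2 fast=4: a[fast]=2=a[slow] dup, fast++
slow=2 fast=5: a[fast]=3≠a[slow]=2 write a[3]=3, slow++,fast++
slow=3 fast=6: a[fast]=4≠a[slow]=3 write a[4]=4, slow++,fast++
slow=4 fast=7: a[fast]=5≠a[slow]=4 write a[5]=5, slow++,fast++
slow=5 fast=8: a[fast]=5=a[slow] dup, fast++
slow=5 fast=9: a[fast]=6≠a[slow]=5 write a[6]=6, slow++,fast++
slow=6 fast=10: a[fast]=6=a[slow] dup, fast++
slow=6 fast=11: a[fast]=6=a[slow] dup, fast++
slow=6 fast=12: a[fast]=8≠a[slow]=6 write a[7]=8, slow++,fast++
slow=7 fast=13: a[fast]=9≠a[slow]=8 write a[8]=9, slow++,fast++
slow=8 fast=14: a[fast]=12≠a[slow]=9 write a[9]=12, slow++,fast++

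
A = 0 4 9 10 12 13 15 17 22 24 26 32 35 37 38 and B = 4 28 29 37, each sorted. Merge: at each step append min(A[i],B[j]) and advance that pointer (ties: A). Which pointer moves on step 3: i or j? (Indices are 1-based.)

[i=1,j=1] A[i]=0<=B[j]=4 take 0 → i++
[i=2,j=1] A[i]=4<=B[j]=4 take 4 → i++
[i=3,j=1] A[i]=9>B[j]=4 take 4 → j++

j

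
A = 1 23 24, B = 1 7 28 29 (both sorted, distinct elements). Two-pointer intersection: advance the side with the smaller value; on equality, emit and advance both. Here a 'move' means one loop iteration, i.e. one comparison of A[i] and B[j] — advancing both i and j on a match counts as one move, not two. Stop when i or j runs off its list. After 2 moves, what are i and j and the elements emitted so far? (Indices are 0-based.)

i=1, j=2, emitted=[1]

[i=0,j=0] 1==1 emit → i++,j++
[i=1,j=1] 23>7 → j++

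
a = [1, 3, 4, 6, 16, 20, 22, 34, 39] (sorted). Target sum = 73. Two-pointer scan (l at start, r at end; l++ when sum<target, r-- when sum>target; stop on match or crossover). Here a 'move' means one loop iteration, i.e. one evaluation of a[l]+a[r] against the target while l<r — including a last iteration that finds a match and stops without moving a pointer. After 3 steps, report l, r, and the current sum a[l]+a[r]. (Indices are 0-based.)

l=0 r=8: 1+39=40 <73, l++
l=1 r=8: 3+39=42 <73, l++
l=2 r=8: 4+39=43 <73, l++

l=3, r=8, sum=45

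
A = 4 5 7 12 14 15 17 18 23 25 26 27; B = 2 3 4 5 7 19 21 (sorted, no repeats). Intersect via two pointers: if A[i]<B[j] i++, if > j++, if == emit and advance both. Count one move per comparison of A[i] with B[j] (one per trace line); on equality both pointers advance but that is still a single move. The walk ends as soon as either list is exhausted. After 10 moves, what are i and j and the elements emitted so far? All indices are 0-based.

i=0 j=0: 4>2, j++
i=0 j=1: 4>3, j++
i=0 j=2: 4==4 emit, i++,j++
i=1 j=3: 5==5 emit, i++,j++
i=2 j=4: 7==7 emit, i++,j++
i=3 j=5: 12<19, i++
i=4 j=5: 14<19, i++
i=5 j=5: 15<19, i++
i=6 j=5: 17<19, i++
i=7 j=5: 18<19, i++

i=8, j=5, emitted=[4, 5, 7]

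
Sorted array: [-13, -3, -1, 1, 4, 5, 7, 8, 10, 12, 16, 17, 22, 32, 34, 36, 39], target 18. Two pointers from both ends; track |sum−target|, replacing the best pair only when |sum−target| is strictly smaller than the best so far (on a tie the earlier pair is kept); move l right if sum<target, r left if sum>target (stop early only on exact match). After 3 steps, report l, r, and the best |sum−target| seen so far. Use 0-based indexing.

l=0 r=16: -13+39=26 d=8 *, r--
l=0 r=15: -13+36=23 d=5 *, r--
l=0 r=14: -13+34=21 d=3 *, r--

l=0, r=13, best |Δ|=3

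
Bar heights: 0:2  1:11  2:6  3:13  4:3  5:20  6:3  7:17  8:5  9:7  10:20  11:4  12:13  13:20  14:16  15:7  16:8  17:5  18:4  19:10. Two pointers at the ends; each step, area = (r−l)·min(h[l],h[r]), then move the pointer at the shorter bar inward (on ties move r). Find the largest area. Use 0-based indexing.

max area = 180

l=0 r=19: min(2,10)*19=38 best=38 *, l++
l=1 r=19: min(11,10)*18=180 best=180 *, r--
l=1 r=18: min(11,4)*17=68 best=180, r--
l=1 r=17: min(11,5)*16=80 best=180, r--
l=1 r=16: min(11,8)*15=120 best=180, r--
l=1 r=15: min(11,7)*14=98 best=180, r--
l=1 r=14: min(11,16)*13=143 best=180, l++
l=2 r=14: min(6,16)*12=72 best=180, l++
l=3 r=14: min(13,16)*11=143 best=180, l++
l=4 r=14: min(3,16)*10=30 best=180, l++
l=5 r=14: min(20,16)*9=144 best=180, r--
l=5 r=13: min(20,20)*8=160 best=180, r--
l=5 r=12: min(20,13)*7=91 best=180, r--
l=5 r=11: min(20,4)*6=24 best=180, r--
l=5 r=10: min(20,20)*5=100 best=180, r--
l=5 r=9: min(20,7)*4=28 best=180, r--
l=5 r=8: min(20,5)*3=15 best=180, r--
l=5 r=7: min(20,17)*2=34 best=180, r--
l=5 r=6: min(20,3)*1=3 best=180, r--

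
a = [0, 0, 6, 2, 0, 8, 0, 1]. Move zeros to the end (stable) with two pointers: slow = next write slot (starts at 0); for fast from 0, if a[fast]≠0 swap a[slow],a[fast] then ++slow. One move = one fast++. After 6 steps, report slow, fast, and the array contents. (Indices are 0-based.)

slow=0 fast=0: a[fast]=0, fast++
slow=0 fast=1: a[fast]=0, fast++
slow=0 fast=2: a[fast]=6≠0 swap→a[0]=6, slow++,fast++
slow=1 fast=3: a[fast]=2≠0 swap→a[1]=2, slow++,fast++
slow=2 fast=4: a[fast]=0, fast++
slow=2 fast=5: a[fast]=8≠0 swap→a[2]=8, slow++,fast++

slow=3, fast=6, a=[6, 2, 8, 0, 0, 0, 0, 1]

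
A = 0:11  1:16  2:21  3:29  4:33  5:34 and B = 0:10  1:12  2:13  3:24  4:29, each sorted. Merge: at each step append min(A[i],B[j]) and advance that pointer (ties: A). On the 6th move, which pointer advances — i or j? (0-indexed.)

i

i=0 j=0: A[i]=11>B[j]=10 take 10, j++
i=0 j=1: A[i]=11<=B[j]=12 take 11, i++
i=1 j=1: A[i]=16>B[j]=12 take 12, j++
i=1 j=2: A[i]=16>B[j]=13 take 13, j++
i=1 j=3: A[i]=16<=B[j]=24 take 16, i++
i=2 j=3: A[i]=21<=B[j]=24 take 21, i++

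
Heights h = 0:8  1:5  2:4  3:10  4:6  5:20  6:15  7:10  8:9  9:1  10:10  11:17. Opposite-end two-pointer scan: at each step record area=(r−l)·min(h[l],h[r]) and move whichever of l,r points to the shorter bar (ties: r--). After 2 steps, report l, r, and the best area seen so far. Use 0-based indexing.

l=2, r=11, best area=88

l=0 r=11: min(8,17)*11=88 best=88 *, l++
l=1 r=11: min(5,17)*10=50 best=88, l++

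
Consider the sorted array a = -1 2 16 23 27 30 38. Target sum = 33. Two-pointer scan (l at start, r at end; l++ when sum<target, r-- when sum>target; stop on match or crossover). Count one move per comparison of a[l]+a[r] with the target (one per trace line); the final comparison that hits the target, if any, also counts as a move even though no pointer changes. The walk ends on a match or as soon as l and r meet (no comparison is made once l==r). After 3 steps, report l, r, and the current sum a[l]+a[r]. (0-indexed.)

[0,6] -1+38=37 >33 → r--
[0,5] -1+30=29 <33 → l++
[1,5] 2+30=32 <33 → l++

l=2, r=5, sum=46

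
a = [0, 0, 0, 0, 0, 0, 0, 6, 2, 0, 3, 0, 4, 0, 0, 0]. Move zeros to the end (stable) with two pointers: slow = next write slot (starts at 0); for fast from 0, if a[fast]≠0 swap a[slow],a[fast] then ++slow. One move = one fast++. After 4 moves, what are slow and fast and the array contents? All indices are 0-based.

slow=0, fast=4, a=[0, 0, 0, 0, 0, 0, 0, 6, 2, 0, 3, 0, 4, 0, 0, 0]

(s=0,f=0) a[fast]=0 → fast++
(s=0,f=1) a[fast]=0 → fast++
(s=0,f=2) a[fast]=0 → fast++
(s=0,f=3) a[fast]=0 → fast++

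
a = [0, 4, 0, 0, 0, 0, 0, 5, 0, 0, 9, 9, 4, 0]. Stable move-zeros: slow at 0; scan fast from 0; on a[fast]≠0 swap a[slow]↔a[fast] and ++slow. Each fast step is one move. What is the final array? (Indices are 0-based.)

[4, 5, 9, 9, 4, 0, 0, 0, 0, 0, 0, 0, 0, 0]

(s=0,f=0) a[fast]=0 → fast++
(s=0,f=1) a[fast]=4≠0 swap→a[0]=4 → slow++,fast++
(s=1,f=2) a[fast]=0 → fast++
(s=1,f=3) a[fast]=0 → fast++
(s=1,f=4) a[fast]=0 → fast++
(s=1,f=5) a[fast]=0 → fast++
(s=1,f=6) a[fast]=0 → fast++
(s=1,f=7) a[fast]=5≠0 swap→a[1]=5 → slow++,fast++
(s=2,f=8) a[fast]=0 → fast++
(s=2,f=9) a[fast]=0 → fast++
(s=2,f=10) a[fast]=9≠0 swap→a[2]=9 → slow++,fast++
(s=3,f=11) a[fast]=9≠0 swap→a[3]=9 → slow++,fast++
(s=4,f=12) a[fast]=4≠0 swap→a[4]=4 → slow++,fast++
(s=5,f=13) a[fast]=0 → fast++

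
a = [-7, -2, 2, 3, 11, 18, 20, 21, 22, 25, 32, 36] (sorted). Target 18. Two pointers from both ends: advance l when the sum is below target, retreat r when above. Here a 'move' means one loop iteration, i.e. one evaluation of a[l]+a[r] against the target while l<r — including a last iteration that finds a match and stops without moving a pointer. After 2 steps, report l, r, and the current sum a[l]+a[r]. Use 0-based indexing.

l=0 r=11: -7+36=29 >18, r--
l=0 r=10: -7+32=25 >18, r--

l=0, r=9, sum=18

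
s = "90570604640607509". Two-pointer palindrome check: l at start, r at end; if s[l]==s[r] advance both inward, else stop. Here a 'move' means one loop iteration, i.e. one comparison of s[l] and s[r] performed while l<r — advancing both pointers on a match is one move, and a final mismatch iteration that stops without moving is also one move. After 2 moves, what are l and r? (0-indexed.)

l=2, r=14

l=0 r=16: '9'=='9', l++,r--
l=1 r=15: '0'=='0', l++,r--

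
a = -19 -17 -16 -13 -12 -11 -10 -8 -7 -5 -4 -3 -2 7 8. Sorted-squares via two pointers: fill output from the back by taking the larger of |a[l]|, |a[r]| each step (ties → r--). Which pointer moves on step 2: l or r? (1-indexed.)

l

l=1 r=15: |-19|>|8| out[15]=361, l++
l=2 r=15: |-17|>|8| out[14]=289, l++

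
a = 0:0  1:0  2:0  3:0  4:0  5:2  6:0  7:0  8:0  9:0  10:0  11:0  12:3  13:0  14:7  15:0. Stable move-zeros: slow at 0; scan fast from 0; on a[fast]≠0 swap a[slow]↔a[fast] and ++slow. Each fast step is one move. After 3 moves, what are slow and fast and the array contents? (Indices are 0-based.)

(s=0,f=0) a[fast]=0 → fast++
(s=0,f=1) a[fast]=0 → fast++
(s=0,f=2) a[fast]=0 → fast++

slow=0, fast=3, a=[0, 0, 0, 0, 0, 2, 0, 0, 0, 0, 0, 0, 3, 0, 7, 0]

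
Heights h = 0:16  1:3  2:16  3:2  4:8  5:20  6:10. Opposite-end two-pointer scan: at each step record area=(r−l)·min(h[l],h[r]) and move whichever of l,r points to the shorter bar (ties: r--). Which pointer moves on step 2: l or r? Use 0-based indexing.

l=0 r=6: min(16,10)*6=60 best=60 *, r--
l=0 r=5: min(16,20)*5=80 best=80 *, l++

l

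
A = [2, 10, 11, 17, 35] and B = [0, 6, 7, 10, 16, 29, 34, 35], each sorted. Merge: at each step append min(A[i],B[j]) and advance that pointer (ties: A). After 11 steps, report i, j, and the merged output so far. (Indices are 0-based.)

i=4, j=7, merged so far=[0, 2, 6, 7, 10, 10, 11, 16, 17, 29, 34]

[i=0,j=0] A[i]=2>B[j]=0 take 0 → j++
[i=0,j=1] A[i]=2<=B[j]=6 take 2 → i++
[i=1,j=1] A[i]=10>B[j]=6 take 6 → j++
[i=1,j=2] A[i]=10>B[j]=7 take 7 → j++
[i=1,j=3] A[i]=10<=B[j]=10 take 10 → i++
[i=2,j=3] A[i]=11>B[j]=10 take 10 → j++
[i=2,j=4] A[i]=11<=B[j]=16 take 11 → i++
[i=3,j=4] A[i]=17>B[j]=16 take 16 → j++
[i=3,j=5] A[i]=17<=B[j]=29 take 17 → i++
[i=4,j=5] A[i]=35>B[j]=29 take 29 → j++
[i=4,j=6] A[i]=35>B[j]=34 take 34 → j++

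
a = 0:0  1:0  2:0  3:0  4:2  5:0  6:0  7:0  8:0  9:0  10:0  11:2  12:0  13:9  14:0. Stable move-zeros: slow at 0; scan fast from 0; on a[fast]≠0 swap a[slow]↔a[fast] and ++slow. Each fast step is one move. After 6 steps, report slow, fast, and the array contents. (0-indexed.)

slow=0 fast=0: a[fast]=0, fast++
slow=0 fast=1: a[fast]=0, fast++
slow=0 fast=2: a[fast]=0, fast++
slow=0 fast=3: a[fast]=0, fast++
slow=0 fast=4: a[fast]=2≠0 swap→a[0]=2, slow++,fast++
slow=1 fast=5: a[fast]=0, fast++

slow=1, fast=6, a=[2, 0, 0, 0, 0, 0, 0, 0, 0, 0, 0, 2, 0, 9, 0]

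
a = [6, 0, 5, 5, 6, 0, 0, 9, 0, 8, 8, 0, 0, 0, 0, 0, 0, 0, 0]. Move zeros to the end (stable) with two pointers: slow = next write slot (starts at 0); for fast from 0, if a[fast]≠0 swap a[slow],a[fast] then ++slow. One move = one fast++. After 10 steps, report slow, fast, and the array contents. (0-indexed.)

(s=0,f=0) a[fast]=6≠0 swap→a[0]=6 → slow++,fast++
(s=1,f=1) a[fast]=0 → fast++
(s=1,f=2) a[fast]=5≠0 swap→a[1]=5 → slow++,fast++
(s=2,f=3) a[fast]=5≠0 swap→a[2]=5 → slow++,fast++
(s=3,f=4) a[fast]=6≠0 swap→a[3]=6 → slow++,fast++
(s=4,f=5) a[fast]=0 → fast++
(s=4,f=6) a[fast]=0 → fast++
(s=4,f=7) a[fast]=9≠0 swap→a[4]=9 → slow++,fast++
(s=5,f=8) a[fast]=0 → fast++
(s=5,f=9) a[fast]=8≠0 swap→a[5]=8 → slow++,fast++

slow=6, fast=10, a=[6, 5, 5, 6, 9, 8, 0, 0, 0, 0, 8, 0, 0, 0, 0, 0, 0, 0, 0]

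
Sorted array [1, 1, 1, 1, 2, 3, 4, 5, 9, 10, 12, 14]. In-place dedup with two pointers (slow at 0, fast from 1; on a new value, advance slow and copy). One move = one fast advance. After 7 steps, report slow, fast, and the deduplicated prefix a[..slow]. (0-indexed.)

slow=4, fast=8, prefix=[1, 2, 3, 4, 5]

(s=0,f=1) a[fast]=1=a[slow] dup → fast++
(s=0,f=2) a[fast]=1=a[slow] dup → fast++
(s=0,f=3) a[fast]=1=a[slow] dup → fast++
(s=0,f=4) a[fast]=2≠a[slow]=1 write a[1]=2 → slow++,fast++
(s=1,f=5) a[fast]=3≠a[slow]=2 write a[2]=3 → slow++,fast++
(s=2,f=6) a[fast]=4≠a[slow]=3 write a[3]=4 → slow++,fast++
(s=3,f=7) a[fast]=5≠a[slow]=4 write a[4]=5 → slow++,fast++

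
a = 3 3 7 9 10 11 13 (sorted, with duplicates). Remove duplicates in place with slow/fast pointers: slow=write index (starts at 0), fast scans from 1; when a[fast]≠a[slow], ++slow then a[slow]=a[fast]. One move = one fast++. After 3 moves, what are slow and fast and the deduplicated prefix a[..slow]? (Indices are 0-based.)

slow=0 fast=1: a[fast]=3=a[slow] dup, fast++
slow=0 fast=2: a[fast]=7≠a[slow]=3 write a[1]=7, slow++,fast++
slow=1 fast=3: a[fast]=9≠a[slow]=7 write a[2]=9, slow++,fast++

slow=2, fast=4, prefix=[3, 7, 9]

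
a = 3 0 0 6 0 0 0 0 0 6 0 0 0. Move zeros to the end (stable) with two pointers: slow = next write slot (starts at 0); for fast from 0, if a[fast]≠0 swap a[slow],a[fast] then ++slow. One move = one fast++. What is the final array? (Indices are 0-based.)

[3, 6, 6, 0, 0, 0, 0, 0, 0, 0, 0, 0, 0]

(s=0,f=0) a[fast]=3≠0 swap→a[0]=3 → slow++,fast++
(s=1,f=1) a[fast]=0 → fast++
(s=1,f=2) a[fast]=0 → fast++
(s=1,f=3) a[fast]=6≠0 swap→a[1]=6 → slow++,fast++
(s=2,f=4) a[fast]=0 → fast++
(s=2,f=5) a[fast]=0 → fast++
(s=2,f=6) a[fast]=0 → fast++
(s=2,f=7) a[fast]=0 → fast++
(s=2,f=8) a[fast]=0 → fast++
(s=2,f=9) a[fast]=6≠0 swap→a[2]=6 → slow++,fast++
(s=3,f=10) a[fast]=0 → fast++
(s=3,f=11) a[fast]=0 → fast++
(s=3,f=12) a[fast]=0 → fast++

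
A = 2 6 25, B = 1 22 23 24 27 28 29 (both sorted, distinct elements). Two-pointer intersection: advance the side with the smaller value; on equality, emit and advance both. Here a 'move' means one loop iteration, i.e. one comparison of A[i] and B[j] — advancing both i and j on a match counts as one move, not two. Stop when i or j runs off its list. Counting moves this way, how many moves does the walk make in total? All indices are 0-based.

i=0 j=0: 2>1, j++
i=0 j=1: 2<22, i++
i=1 j=1: 6<22, i++
i=2 j=1: 25>22, j++
i=2 j=2: 25>23, j++
i=2 j=3: 25>24, j++
i=2 j=4: 25<27, i++

7 moves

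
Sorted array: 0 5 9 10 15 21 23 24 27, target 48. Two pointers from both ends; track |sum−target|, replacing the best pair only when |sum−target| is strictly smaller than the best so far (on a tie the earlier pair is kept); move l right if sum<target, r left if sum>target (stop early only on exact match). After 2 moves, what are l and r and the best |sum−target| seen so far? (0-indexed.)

l=2, r=8, best |Δ|=16

l=0 r=8: 0+27=27 d=21 *, l++
l=1 r=8: 5+27=32 d=16 *, l++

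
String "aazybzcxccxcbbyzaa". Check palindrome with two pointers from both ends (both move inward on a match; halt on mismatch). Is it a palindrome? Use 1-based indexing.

not a palindrome (mismatch at 6,13)

l=1 r=18: 'a'=='a', l++,r--
l=2 r=17: 'a'=='a', l++,r--
l=3 r=16: 'z'=='z', l++,r--
l=4 r=15: 'y'=='y', l++,r--
l=5 r=14: 'b'=='b', l++,r--
l=6 r=13: 'z'!='b', stop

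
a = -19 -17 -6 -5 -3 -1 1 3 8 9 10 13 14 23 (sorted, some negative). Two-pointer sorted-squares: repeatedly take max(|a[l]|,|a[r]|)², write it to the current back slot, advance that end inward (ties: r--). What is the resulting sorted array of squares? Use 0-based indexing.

[0,13] |-19|<=|23| out[13]=529 → r--
[0,12] |-19|>|14| out[12]=361 → l++
[1,12] |-17|>|14| out[11]=289 → l++
[2,12] |-6|<=|14| out[10]=196 → r--
[2,11] |-6|<=|13| out[9]=169 → r--
[2,10] |-6|<=|10| out[8]=100 → r--
[2,9] |-6|<=|9| out[7]=81 → r--
[2,8] |-6|<=|8| out[6]=64 → r--
[2,7] |-6|>|3| out[5]=36 → l++
[3,7] |-5|>|3| out[4]=25 → l++
[4,7] |-3|<=|3| out[3]=9 → r--
[4,6] |-3|>|1| out[2]=9 → l++
[5,6] |-1|<=|1| out[1]=1 → r--
[5,5] |-1|<=|-1| out[0]=1 → r--

[1, 1, 9, 9, 25, 36, 64, 81, 100, 169, 196, 289, 361, 529]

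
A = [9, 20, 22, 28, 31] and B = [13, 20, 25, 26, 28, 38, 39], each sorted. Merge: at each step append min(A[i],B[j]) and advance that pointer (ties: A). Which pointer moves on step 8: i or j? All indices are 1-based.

i

i=1 j=1: A[i]=9<=B[j]=13 take 9, i++
i=2 j=1: A[i]=20>B[j]=13 take 13, j++
i=2 j=2: A[i]=20<=B[j]=20 take 20, i++
i=3 j=2: A[i]=22>B[j]=20 take 20, j++
i=3 j=3: A[i]=22<=B[j]=25 take 22, i++
i=4 j=3: A[i]=28>B[j]=25 take 25, j++
i=4 j=4: A[i]=28>B[j]=26 take 26, j++
i=4 j=5: A[i]=28<=B[j]=28 take 28, i++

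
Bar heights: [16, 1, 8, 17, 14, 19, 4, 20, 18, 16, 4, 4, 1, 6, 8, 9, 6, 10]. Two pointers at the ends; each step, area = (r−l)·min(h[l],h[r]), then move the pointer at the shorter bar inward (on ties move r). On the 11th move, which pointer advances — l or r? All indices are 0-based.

l

l=0 r=17: min(16,10)*17=170 best=170 *, r--
l=0 r=16: min(16,6)*16=96 best=170, r--
l=0 r=15: min(16,9)*15=135 best=170, r--
l=0 r=14: min(16,8)*14=112 best=170, r--
l=0 r=13: min(16,6)*13=78 best=170, r--
l=0 r=12: min(16,1)*12=12 best=170, r--
l=0 r=11: min(16,4)*11=44 best=170, r--
l=0 r=10: min(16,4)*10=40 best=170, r--
l=0 r=9: min(16,16)*9=144 best=170, r--
l=0 r=8: min(16,18)*8=128 best=170, l++
l=1 r=8: min(1,18)*7=7 best=170, l++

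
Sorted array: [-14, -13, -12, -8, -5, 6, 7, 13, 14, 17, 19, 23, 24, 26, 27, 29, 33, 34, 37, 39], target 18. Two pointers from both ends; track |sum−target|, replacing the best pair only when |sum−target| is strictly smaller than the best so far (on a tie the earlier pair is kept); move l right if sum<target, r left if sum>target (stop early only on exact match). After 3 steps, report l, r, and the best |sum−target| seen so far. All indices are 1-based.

l=1, r=17, best |Δ|=2

[1,20] -14+39=25 d=7 * → r--
[1,19] -14+37=23 d=5 * → r--
[1,18] -14+34=20 d=2 * → r--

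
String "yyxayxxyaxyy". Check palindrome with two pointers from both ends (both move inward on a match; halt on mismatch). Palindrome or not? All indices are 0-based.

palindrome

l=0 r=11: 'y'=='y', l++,r--
l=1 r=10: 'y'=='y', l++,r--
l=2 r=9: 'x'=='x', l++,r--
l=3 r=8: 'a'=='a', l++,r--
l=4 r=7: 'y'=='y', l++,r--
l=5 r=6: 'x'=='x', l++,r--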